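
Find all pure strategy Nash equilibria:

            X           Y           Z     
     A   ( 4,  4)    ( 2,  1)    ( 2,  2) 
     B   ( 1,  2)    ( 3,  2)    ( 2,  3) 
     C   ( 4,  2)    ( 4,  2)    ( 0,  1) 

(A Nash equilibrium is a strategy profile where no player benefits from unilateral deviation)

Nash equilibrium: (A, X), (B, Z), (C, X), (C, Y)

Work:
Best responses:
  P1 vs X: payoffs [4, 1, 4] → best response A/C (payoff 4)
  P1 vs Y: payoffs [2, 3, 4] → best response C (payoff 4)
  P1 vs Z: payoffs [2, 2, 0] → best response A/B (payoff 2)
  P2 vs A: payoffs [4, 1, 2] → best response X (payoff 4)
  P2 vs B: payoffs [2, 2, 3] → best response Z (payoff 3)
  P2 vs C: payoffs [2, 2, 1] → best response X/Y (payoff 2)
Mutual best responses: (A,X), (B,Z), (C,X), (C,Y) → Nash equilibria.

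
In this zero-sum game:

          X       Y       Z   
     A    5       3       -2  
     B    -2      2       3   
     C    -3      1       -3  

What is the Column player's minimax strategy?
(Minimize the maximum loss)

Column should play Y or Z (all achieve the minimum), value = 3

Work:
Column player minimizes Row's maximum payoff:
Column X: max payoff to Row = 5
Column Y: max payoff to Row = 3
Column Z: max payoff to Row = 3
Minimum is 3, achieved by columns Y, Z (tied).
Each of Y or Z is a minimax strategy.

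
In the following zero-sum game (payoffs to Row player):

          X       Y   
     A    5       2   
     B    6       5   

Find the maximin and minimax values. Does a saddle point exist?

Maximin = 5, Minimax = 5, Saddle: True

Work:
Row minimums: [2, 5] → maximin = 5
Column maximums: [6, 5] → minimax = 5
Saddle point exists! Game value = 5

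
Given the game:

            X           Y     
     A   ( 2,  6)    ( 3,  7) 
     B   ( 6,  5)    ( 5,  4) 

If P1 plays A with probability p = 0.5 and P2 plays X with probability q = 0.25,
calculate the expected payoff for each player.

E[P1] = 4.0, E[P2] = 5.5

Work:
E[P1] = p·q·π₁(A,X) + p·(1-q)·π₁(A,Y) + (1-p)·q·π₁(B,X) + (1-p)·(1-q)·π₁(B,Y)
= 0.5·0.25·2 + 0.5·0.75·3 + 0.5·0.25·6 + 0.5·0.75·5
= 4.0

E[P2] = 5.5 (similar calculation)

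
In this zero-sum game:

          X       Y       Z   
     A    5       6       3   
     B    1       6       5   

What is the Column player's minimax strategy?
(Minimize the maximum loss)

Column should play X or Z (all achieve the minimum), value = 5

Work:
Column player minimizes Row's maximum payoff:
Column X: max payoff to Row = 5
Column Y: max payoff to Row = 6
Column Z: max payoff to Row = 5
Minimum is 5, achieved by columns X, Z (tied).
Each of X or Z is a minimax strategy.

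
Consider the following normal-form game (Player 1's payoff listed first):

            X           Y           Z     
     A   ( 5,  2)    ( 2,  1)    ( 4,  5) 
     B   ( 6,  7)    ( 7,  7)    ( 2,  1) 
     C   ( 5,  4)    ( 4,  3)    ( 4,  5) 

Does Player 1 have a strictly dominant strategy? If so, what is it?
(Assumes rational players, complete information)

No strictly dominant strategy exists for Player 1

Work:
A strategy strictly dominates another if it gives a strictly higher payoff against every opponent action. Compare each pair of P1's strategies column-by-column:
  A vs B: [5 vs 6, 2 vs 7, 4 vs 2] → A does not strictly dominate B (column X: 5 ≤ 6)
  A vs C: [5 vs 5, 2 vs 4, 4 vs 4] → A does not strictly dominate C (column X: 5 ≤ 5)
  B vs A: [6 vs 5, 7 vs 2, 2 vs 4] → B does not strictly dominate A (column Z: 2 ≤ 4)
  B vs C: [6 vs 5, 7 vs 4, 2 vs 4] → B does not strictly dominate C (column Z: 2 ≤ 4)
  C vs A: [5 vs 5, 4 vs 2, 4 vs 4] → C does not strictly dominate A (column X: 5 ≤ 5)
  C vs B: [5 vs 6, 4 vs 7, 4 vs 2] → C does not strictly dominate B (column X: 5 ≤ 6)
No single strategy strictly dominates all others → no strictly dominant strategy.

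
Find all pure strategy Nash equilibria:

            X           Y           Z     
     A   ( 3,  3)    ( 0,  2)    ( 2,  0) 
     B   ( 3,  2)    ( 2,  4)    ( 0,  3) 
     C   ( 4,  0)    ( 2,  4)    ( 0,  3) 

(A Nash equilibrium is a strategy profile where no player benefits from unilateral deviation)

Nash equilibrium: (B, Y), (C, Y)

Work:
Best responses:
  P1 vs X: payoffs [3, 3, 4] → best response C (payoff 4)
  P1 vs Y: payoffs [0, 2, 2] → best response B/C (payoff 2)
  P1 vs Z: payoffs [2, 0, 0] → best response A (payoff 2)
  P2 vs A: payoffs [3, 2, 0] → best response X (payoff 3)
  P2 vs B: payoffs [2, 4, 3] → best response Y (payoff 4)
  P2 vs C: payoffs [0, 4, 3] → best response Y (payoff 4)
Mutual best responses: (B,Y), (C,Y) → Nash equilibria.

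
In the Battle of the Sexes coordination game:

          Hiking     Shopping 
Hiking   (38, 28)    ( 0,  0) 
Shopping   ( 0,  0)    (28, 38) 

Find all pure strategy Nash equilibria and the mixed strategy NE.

Pure NE: (Hiking, Hiking) and (Shopping, Shopping); Mixed NE: p = 0.5758, q = 0.4242

Work:
Check pure NE:
(Hiking, Hiking): (38, 28) - no unilateral deviation beneficial
(Shopping, Shopping): (28, 38) - no unilateral deviation beneficial
Mixed NE: P1 plays Hiking with p = 0.5758, P2 plays Hiking with q = 0.4242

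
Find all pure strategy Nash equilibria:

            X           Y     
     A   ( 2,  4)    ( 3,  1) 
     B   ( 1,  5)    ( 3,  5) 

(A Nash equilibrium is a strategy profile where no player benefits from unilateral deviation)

Nash equilibrium: (A, X), (B, Y)

Work:
Best responses:
  P1 vs X: payoffs [2, 1] → best response A (payoff 2)
  P1 vs Y: payoffs [3, 3] → best response A/B (payoff 3)
  P2 vs A: payoffs [4, 1] → best response X (payoff 4)
  P2 vs B: payoffs [5, 5] → best response X/Y (payoff 5)
Mutual best responses: (A,X), (B,Y) → Nash equilibria.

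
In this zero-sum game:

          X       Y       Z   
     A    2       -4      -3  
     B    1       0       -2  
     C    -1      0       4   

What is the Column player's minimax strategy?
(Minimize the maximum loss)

Column should play Y, value = 0

Work:
Column player minimizes Row's maximum payoff:
Column X: max payoff to Row = 2
Column Y: max payoff to Row = 0
Column Z: max payoff to Row = 4
Minimum is 0, achieved by column Y.
Minimax strategy: Y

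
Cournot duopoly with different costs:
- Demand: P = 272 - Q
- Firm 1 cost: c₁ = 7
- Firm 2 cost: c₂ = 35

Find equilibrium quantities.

q₁* = 97.67, q₂* = 69.67

Work:
Reaction: q₁ = (272 - 7 - q₂)/2
Reaction: q₂ = (272 - 35 - q₁)/2
Solve simultaneously:
q₁* = (272 - 2×7 + 35)/3 = 97.67
q₂* = (272 - 2×35 + 7)/3 = 69.67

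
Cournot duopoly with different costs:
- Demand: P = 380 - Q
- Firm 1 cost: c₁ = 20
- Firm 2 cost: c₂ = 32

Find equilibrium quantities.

q₁* = 124.0, q₂* = 112.0

Work:
Reaction: q₁ = (380 - 20 - q₂)/2
Reaction: q₂ = (380 - 32 - q₁)/2
Solve simultaneously:
q₁* = (380 - 2×20 + 32)/3 = 124.0
q₂* = (380 - 2×32 + 20)/3 = 112.0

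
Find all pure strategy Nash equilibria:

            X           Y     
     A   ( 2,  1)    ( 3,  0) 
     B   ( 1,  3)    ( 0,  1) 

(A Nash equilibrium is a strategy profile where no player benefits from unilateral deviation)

Nash equilibrium: (A, X)

Work:
Best responses:
  P1 vs X: payoffs [2, 1] → best response A (payoff 2)
  P1 vs Y: payoffs [3, 0] → best response A (payoff 3)
  P2 vs A: payoffs [1, 0] → best response X (payoff 1)
  P2 vs B: payoffs [3, 1] → best response X (payoff 3)
Mutual best responses: (A,X) → Nash equilibria.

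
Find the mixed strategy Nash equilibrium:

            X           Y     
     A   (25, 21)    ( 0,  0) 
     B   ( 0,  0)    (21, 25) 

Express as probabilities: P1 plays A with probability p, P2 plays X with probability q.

p = 0.5435, q = 0.4565

Work:
Find probabilities that make opponent indifferent:
P2 chooses q to make P1 indifferent between A and B
P1 chooses p to make P2 indifferent between X and Y
Mixed NE: P1 plays (A: 0.5435, B: 0.4565), P2 plays (X: 0.4565, Y: 0.5435)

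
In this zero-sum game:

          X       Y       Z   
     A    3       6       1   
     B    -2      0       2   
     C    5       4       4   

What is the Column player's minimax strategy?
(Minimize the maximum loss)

Column should play Z, value = 4

Work:
Column player minimizes Row's maximum payoff:
Column X: max payoff to Row = 5
Column Y: max payoff to Row = 6
Column Z: max payoff to Row = 4
Minimum is 4, achieved by column Z.
Minimax strategy: Z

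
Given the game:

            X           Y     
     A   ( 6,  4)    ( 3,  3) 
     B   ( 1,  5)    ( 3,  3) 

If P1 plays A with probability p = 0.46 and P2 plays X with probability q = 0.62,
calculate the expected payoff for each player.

E[P1] = 3.186, E[P2] = 3.9548

Work:
E[P1] = p·q·π₁(A,X) + p·(1-q)·π₁(A,Y) + (1-p)·q·π₁(B,X) + (1-p)·(1-q)·π₁(B,Y)
= 0.46·0.62·6 + 0.46·0.38·3 + 0.54·0.62·1 + 0.54·0.38·3
= 3.186

E[P2] = 3.9548 (similar calculation)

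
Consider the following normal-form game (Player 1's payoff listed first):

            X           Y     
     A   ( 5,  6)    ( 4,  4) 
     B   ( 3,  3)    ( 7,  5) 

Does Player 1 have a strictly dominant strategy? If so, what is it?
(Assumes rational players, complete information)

No strictly dominant strategy exists for Player 1

Work:
A strategy strictly dominates another if it gives a strictly higher payoff against every opponent action. Compare each pair of P1's strategies column-by-column:
  A vs B: [5 vs 3, 4 vs 7] → A does not strictly dominate B (column Y: 4 ≤ 7)
  B vs A: [3 vs 5, 7 vs 4] → B does not strictly dominate A (column X: 3 ≤ 5)
No single strategy strictly dominates all others → no strictly dominant strategy.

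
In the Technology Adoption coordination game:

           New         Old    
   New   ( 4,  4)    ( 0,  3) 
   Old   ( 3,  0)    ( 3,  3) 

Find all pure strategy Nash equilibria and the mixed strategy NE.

Pure NE: (New, New) and (Old, Old); Mixed NE: p = 0.75, q = 0.75

Work:
Check pure NE:
(New, New): (4, 4) - no unilateral deviation beneficial
(Old, Old): (3, 3) - no unilateral deviation beneficial
Mixed NE: P1 plays New with p = 0.75, P2 plays New with q = 0.75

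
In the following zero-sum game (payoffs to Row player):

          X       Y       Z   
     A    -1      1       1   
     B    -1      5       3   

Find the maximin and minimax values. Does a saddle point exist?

Maximin = -1, Minimax = -1, Saddle: True

Work:
Row minimums: [-1, -1] → maximin = -1
Column maximums: [-1, 5, 3] → minimax = -1
Saddle point exists! Game value = -1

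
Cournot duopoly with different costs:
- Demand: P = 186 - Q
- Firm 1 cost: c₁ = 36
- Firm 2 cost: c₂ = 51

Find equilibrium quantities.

q₁* = 55.0, q₂* = 40.0

Work:
Reaction: q₁ = (186 - 36 - q₂)/2
Reaction: q₂ = (186 - 51 - q₁)/2
Solve simultaneously:
q₁* = (186 - 2×36 + 51)/3 = 55.0
q₂* = (186 - 2×51 + 36)/3 = 40.0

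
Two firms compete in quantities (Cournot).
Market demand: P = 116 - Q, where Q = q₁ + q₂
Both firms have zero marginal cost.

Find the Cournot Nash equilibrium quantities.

q₁* = q₂* = 38.67; P* = 38.67

Work:
Profit: π_i = P·q_i = (a - q_i - q_j)·q_i
FOC: ∂π_i/∂q_i = a - 2q_i - q_j = 0
Reaction function: q_i = (116 - q_j)/2
Symmetry: q* = 116/3 = 38.67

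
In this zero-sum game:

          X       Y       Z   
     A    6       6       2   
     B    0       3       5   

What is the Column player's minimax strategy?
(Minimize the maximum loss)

Column should play Z, value = 5

Work:
Column player minimizes Row's maximum payoff:
Column X: max payoff to Row = 6
Column Y: max payoff to Row = 6
Column Z: max payoff to Row = 5
Minimum is 5, achieved by column Z.
Minimax strategy: Z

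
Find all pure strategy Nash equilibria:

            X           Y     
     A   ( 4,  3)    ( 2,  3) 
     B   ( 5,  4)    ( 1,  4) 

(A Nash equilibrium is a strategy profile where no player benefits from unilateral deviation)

Nash equilibrium: (A, Y), (B, X)

Work:
Best responses:
  P1 vs X: payoffs [4, 5] → best response B (payoff 5)
  P1 vs Y: payoffs [2, 1] → best response A (payoff 2)
  P2 vs A: payoffs [3, 3] → best response X/Y (payoff 3)
  P2 vs B: payoffs [4, 4] → best response X/Y (payoff 4)
Mutual best responses: (A,Y), (B,X) → Nash equilibria.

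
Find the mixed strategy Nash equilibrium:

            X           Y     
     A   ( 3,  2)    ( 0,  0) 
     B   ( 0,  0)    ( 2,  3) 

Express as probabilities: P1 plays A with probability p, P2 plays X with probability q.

p = 0.6, q = 0.4

Work:
Find probabilities that make opponent indifferent:
P2 chooses q to make P1 indifferent between A and B
P1 chooses p to make P2 indifferent between X and Y
Mixed NE: P1 plays (A: 0.6, B: 0.4), P2 plays (X: 0.4, Y: 0.6)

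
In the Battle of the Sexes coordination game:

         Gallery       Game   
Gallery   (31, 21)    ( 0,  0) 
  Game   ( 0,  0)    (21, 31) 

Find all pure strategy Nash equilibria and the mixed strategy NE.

Pure NE: (Gallery, Gallery) and (Game, Game); Mixed NE: p = 0.5962, q = 0.4038

Work:
Check pure NE:
(Gallery, Gallery): (31, 21) - no unilateral deviation beneficial
(Game, Game): (21, 31) - no unilateral deviation beneficial
Mixed NE: P1 plays Gallery with p = 0.5962, P2 plays Gallery with q = 0.4038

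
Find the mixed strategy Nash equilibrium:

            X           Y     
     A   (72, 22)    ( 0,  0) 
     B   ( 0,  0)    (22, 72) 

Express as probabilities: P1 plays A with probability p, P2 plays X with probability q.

p = 0.766, q = 0.234

Work:
Find probabilities that make opponent indifferent:
P2 chooses q to make P1 indifferent between A and B
P1 chooses p to make P2 indifferent between X and Y
Mixed NE: P1 plays (A: 0.766, B: 0.234), P2 plays (X: 0.234, Y: 0.766)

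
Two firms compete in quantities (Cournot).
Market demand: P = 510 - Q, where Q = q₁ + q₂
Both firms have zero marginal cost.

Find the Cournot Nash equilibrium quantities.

q₁* = q₂* = 170.0; P* = 170.0

Work:
Profit: π_i = P·q_i = (a - q_i - q_j)·q_i
FOC: ∂π_i/∂q_i = a - 2q_i - q_j = 0
Reaction function: q_i = (510 - q_j)/2
Symmetry: q* = 510/3 = 170.0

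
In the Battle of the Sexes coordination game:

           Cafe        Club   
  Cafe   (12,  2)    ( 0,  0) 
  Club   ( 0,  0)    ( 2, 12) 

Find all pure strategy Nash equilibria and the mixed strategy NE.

Pure NE: (Cafe, Cafe) and (Club, Club); Mixed NE: p = 0.8571, q = 0.1429

Work:
Check pure NE:
(Cafe, Cafe): (12, 2) - no unilateral deviation beneficial
(Club, Club): (2, 12) - no unilateral deviation beneficial
Mixed NE: P1 plays Cafe with p = 0.8571, P2 plays Cafe with q = 0.1429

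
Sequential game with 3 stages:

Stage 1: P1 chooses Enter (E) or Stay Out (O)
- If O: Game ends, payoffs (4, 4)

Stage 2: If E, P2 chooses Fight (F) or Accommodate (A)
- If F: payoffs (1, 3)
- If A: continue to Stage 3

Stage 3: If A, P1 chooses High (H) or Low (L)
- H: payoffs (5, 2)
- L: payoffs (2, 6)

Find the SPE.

SPE: (O, F, H); Outcome (4, 4)

Work:
Stage 3: P1 chooses H (5 vs 2)
Stage 2: P2: F->3, A->2 (anticipating H). Choose F
Stage 1: P1: O->4, E->1 (anticipating F, H). Choose O
SPE path: O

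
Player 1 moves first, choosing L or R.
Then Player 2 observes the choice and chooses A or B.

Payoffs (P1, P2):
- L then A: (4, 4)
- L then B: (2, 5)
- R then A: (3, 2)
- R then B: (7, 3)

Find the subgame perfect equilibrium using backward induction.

P1 plays R, P2 plays B after L and B after R; Payoff (7, 3)

Work:
Backward induction:
After L: P2 chooses B → P1 gets 2
After R: P2 chooses B → P1 gets 7
P1 chooses R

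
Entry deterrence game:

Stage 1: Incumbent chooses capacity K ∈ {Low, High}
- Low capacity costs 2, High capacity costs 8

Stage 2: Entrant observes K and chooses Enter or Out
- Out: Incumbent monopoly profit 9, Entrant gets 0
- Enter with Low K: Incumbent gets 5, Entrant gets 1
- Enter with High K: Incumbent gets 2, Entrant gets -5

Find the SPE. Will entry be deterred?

SPE: (Low, Enter|Low, Out|High); Entry not deterred. Incumbent net profit = 3, Entrant gets 1

Work:
After Low K: Entrant enters (1 > 0)
After High K: Entrant stays out (-5 < 0)
Incumbent: Low → 5−2=3, High → 9−8=1
Incumbent chooses Low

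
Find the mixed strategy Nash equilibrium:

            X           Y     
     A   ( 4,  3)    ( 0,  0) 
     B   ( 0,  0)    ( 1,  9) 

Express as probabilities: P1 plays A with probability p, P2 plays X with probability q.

p = 0.75, q = 0.2

Work:
Find probabilities that make opponent indifferent:
P2 chooses q to make P1 indifferent between A and B
P1 chooses p to make P2 indifferent between X and Y
Mixed NE: P1 plays (A: 0.75, B: 0.25), P2 plays (X: 0.2, Y: 0.8)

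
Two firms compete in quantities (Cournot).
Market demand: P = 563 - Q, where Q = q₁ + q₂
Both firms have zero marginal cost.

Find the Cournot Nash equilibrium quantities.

q₁* = q₂* = 187.67; P* = 187.67

Work:
Profit: π_i = P·q_i = (a - q_i - q_j)·q_i
FOC: ∂π_i/∂q_i = a - 2q_i - q_j = 0
Reaction function: q_i = (563 - q_j)/2
Symmetry: q* = 563/3 = 187.67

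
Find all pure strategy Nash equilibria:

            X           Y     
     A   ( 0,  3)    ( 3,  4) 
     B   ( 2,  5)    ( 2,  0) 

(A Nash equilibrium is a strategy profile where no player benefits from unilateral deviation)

Nash equilibrium: (A, Y), (B, X)

Work:
Best responses:
  P1 vs X: payoffs [0, 2] → best response B (payoff 2)
  P1 vs Y: payoffs [3, 2] → best response A (payoff 3)
  P2 vs A: payoffs [3, 4] → best response Y (payoff 4)
  P2 vs B: payoffs [5, 0] → best response X (payoff 5)
Mutual best responses: (A,Y), (B,X) → Nash equilibria.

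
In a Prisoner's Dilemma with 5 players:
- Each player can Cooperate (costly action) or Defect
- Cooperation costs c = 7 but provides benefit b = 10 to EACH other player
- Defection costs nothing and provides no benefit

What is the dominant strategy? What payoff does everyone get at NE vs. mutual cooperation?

Dominant: Defect; NE payoff = 0; Coop payoff = 33

Work:
Defect dominates (saves cost c = 7, benefit to others is external)
NE: All defect → everyone gets 0
If all cooperate: each receives (4)×10 - 7 = 33
Social dilemma: 33 > 0 but NE gives 0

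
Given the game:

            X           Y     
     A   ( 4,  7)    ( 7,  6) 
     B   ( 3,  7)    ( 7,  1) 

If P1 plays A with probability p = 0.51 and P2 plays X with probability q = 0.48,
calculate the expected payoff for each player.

E[P1] = 5.3248, E[P2] = 5.206

Work:
E[P1] = p·q·π₁(A,X) + p·(1-q)·π₁(A,Y) + (1-p)·q·π₁(B,X) + (1-p)·(1-q)·π₁(B,Y)
= 0.51·0.48·4 + 0.51·0.52·7 + 0.49·0.48·3 + 0.49·0.52·7
= 5.3248

E[P2] = 5.206 (similar calculation)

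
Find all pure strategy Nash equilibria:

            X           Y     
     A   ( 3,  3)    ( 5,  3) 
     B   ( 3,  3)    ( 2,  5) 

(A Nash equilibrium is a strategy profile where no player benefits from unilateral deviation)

Nash equilibrium: (A, X), (A, Y)

Work:
Best responses:
  P1 vs X: payoffs [3, 3] → best response A/B (payoff 3)
  P1 vs Y: payoffs [5, 2] → best response A (payoff 5)
  P2 vs A: payoffs [3, 3] → best response X/Y (payoff 3)
  P2 vs B: payoffs [3, 5] → best response Y (payoff 5)
Mutual best responses: (A,X), (A,Y) → Nash equilibria.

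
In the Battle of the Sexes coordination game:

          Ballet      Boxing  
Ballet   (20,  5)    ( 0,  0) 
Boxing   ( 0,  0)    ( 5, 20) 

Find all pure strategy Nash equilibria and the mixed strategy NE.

Pure NE: (Ballet, Ballet) and (Boxing, Boxing); Mixed NE: p = 0.8, q = 0.2

Work:
Check pure NE:
(Ballet, Ballet): (20, 5) - no unilateral deviation beneficial
(Boxing, Boxing): (5, 20) - no unilateral deviation beneficial
Mixed NE: P1 plays Ballet with p = 0.8, P2 plays Ballet with q = 0.2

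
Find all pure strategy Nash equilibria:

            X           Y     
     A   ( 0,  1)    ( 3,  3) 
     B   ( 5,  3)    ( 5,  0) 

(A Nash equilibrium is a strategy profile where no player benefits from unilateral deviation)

Nash equilibrium: (B, X)

Work:
Best responses:
  P1 vs X: payoffs [0, 5] → best response B (payoff 5)
  P1 vs Y: payoffs [3, 5] → best response B (payoff 5)
  P2 vs A: payoffs [1, 3] → best response Y (payoff 3)
  P2 vs B: payoffs [3, 0] → best response X (payoff 3)
Mutual best responses: (B,X) → Nash equilibria.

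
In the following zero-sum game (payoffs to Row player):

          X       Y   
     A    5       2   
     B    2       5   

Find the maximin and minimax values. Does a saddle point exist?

Maximin = 2, Minimax = 5, Saddle: False

Work:
Row minimums: [2, 2] → maximin = 2
Column maximums: [5, 5] → minimax = 5
No saddle point (maximin ≠ minimax). Mixed strategy needed.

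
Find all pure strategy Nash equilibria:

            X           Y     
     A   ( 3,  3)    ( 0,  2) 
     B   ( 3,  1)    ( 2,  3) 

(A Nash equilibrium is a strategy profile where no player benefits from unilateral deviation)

Nash equilibrium: (A, X), (B, Y)

Work:
Best responses:
  P1 vs X: payoffs [3, 3] → best response A/B (payoff 3)
  P1 vs Y: payoffs [0, 2] → best response B (payoff 2)
  P2 vs A: payoffs [3, 2] → best response X (payoff 3)
  P2 vs B: payoffs [1, 3] → best response Y (payoff 3)
Mutual best responses: (A,X), (B,Y) → Nash equilibria.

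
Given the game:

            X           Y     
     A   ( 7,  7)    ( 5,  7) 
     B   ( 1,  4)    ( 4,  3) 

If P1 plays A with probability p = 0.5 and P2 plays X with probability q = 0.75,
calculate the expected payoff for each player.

E[P1] = 4.125, E[P2] = 5.375

Work:
E[P1] = p·q·π₁(A,X) + p·(1-q)·π₁(A,Y) + (1-p)·q·π₁(B,X) + (1-p)·(1-q)·π₁(B,Y)
= 0.5·0.75·7 + 0.5·0.25·5 + 0.5·0.75·1 + 0.5·0.25·4
= 4.125

E[P2] = 5.375 (similar calculation)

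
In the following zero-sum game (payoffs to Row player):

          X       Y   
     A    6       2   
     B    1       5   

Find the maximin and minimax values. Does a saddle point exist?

Maximin = 2, Minimax = 5, Saddle: False

Work:
Row minimums: [2, 1] → maximin = 2
Column maximums: [6, 5] → minimax = 5
No saddle point (maximin ≠ minimax). Mixed strategy needed.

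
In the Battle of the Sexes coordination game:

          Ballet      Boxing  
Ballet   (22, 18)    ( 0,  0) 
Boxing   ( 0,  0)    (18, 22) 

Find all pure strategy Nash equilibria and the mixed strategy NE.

Pure NE: (Ballet, Ballet) and (Boxing, Boxing); Mixed NE: p = 0.55, q = 0.45

Work:
Check pure NE:
(Ballet, Ballet): (22, 18) - no unilateral deviation beneficial
(Boxing, Boxing): (18, 22) - no unilateral deviation beneficial
Mixed NE: P1 plays Ballet with p = 0.55, P2 plays Ballet with q = 0.45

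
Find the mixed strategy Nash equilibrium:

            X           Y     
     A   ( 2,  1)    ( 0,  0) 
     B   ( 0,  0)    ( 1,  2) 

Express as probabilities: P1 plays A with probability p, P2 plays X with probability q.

p = 0.6667, q = 0.3333

Work:
Find probabilities that make opponent indifferent:
P2 chooses q to make P1 indifferent between A and B
P1 chooses p to make P2 indifferent between X and Y
Mixed NE: P1 plays (A: 0.6667, B: 0.3333), P2 plays (X: 0.3333, Y: 0.6667)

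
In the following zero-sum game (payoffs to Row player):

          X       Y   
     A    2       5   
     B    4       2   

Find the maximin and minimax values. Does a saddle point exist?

Maximin = 2, Minimax = 4, Saddle: False

Work:
Row minimums: [2, 2] → maximin = 2
Column maximums: [4, 5] → minimax = 4
No saddle point (maximin ≠ minimax). Mixed strategy needed.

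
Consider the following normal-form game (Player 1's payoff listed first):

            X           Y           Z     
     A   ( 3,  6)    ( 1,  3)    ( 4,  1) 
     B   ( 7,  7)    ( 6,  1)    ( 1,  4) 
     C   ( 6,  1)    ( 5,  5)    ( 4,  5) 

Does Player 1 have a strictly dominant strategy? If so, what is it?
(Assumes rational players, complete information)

No strictly dominant strategy exists for Player 1

Work:
A strategy strictly dominates another if it gives a strictly higher payoff against every opponent action. Compare each pair of P1's strategies column-by-column:
  A vs B: [3 vs 7, 1 vs 6, 4 vs 1] → A does not strictly dominate B (column X: 3 ≤ 7)
  A vs C: [3 vs 6, 1 vs 5, 4 vs 4] → A does not strictly dominate C (column X: 3 ≤ 6)
  B vs A: [7 vs 3, 6 vs 1, 1 vs 4] → B does not strictly dominate A (column Z: 1 ≤ 4)
  B vs C: [7 vs 6, 6 vs 5, 1 vs 4] → B does not strictly dominate C (column Z: 1 ≤ 4)
  C vs A: [6 vs 3, 5 vs 1, 4 vs 4] → C does not strictly dominate A (column Z: 4 ≤ 4)
  C vs B: [6 vs 7, 5 vs 6, 4 vs 1] → C does not strictly dominate B (column X: 6 ≤ 7)
No single strategy strictly dominates all others → no strictly dominant strategy.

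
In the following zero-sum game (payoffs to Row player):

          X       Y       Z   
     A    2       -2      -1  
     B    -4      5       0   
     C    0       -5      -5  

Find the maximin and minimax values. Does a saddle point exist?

Maximin = -2, Minimax = 0, Saddle: False

Work:
Row minimums: [-2, -4, -5] → maximin = -2
Column maximums: [2, 5, 0] → minimax = 0
No saddle point (maximin ≠ minimax). Mixed strategy needed.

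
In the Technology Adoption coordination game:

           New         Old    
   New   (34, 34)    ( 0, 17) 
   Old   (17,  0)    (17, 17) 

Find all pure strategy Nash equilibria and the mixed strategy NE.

Pure NE: (New, New) and (Old, Old); Mixed NE: p = 0.5, q = 0.5

Work:
Check pure NE:
(New, New): (34, 34) - no unilateral deviation beneficial
(Old, Old): (17, 17) - no unilateral deviation beneficial
Mixed NE: P1 plays New with p = 0.5, P2 plays New with q = 0.5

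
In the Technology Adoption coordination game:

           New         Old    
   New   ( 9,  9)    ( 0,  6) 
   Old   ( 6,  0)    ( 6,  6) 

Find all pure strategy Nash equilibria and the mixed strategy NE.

Pure NE: (New, New) and (Old, Old); Mixed NE: p = 0.6667, q = 0.6667

Work:
Check pure NE:
(New, New): (9, 9) - no unilateral deviation beneficial
(Old, Old): (6, 6) - no unilateral deviation beneficial
Mixed NE: P1 plays New with p = 0.6667, P2 plays New with q = 0.6667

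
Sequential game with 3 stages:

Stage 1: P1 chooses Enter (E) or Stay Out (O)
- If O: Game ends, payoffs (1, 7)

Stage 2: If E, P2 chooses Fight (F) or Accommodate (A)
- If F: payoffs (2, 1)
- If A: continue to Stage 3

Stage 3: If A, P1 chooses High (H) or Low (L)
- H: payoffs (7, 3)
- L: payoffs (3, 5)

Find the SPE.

SPE: (E, A, H); Outcome (7, 3)

Work:
Stage 3: P1 chooses H (7 vs 3)
Stage 2: P2: F->1, A->3 (anticipating H). Choose A
Stage 1: P1: O->1, E->7 (anticipating A, H). Choose E
SPE path: E -> A -> H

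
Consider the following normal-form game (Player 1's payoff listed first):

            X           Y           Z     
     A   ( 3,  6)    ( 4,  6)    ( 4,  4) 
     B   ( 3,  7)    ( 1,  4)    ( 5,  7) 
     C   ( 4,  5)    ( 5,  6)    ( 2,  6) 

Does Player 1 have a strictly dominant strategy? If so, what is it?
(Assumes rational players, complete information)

No strictly dominant strategy exists for Player 1

Work:
A strategy strictly dominates another if it gives a strictly higher payoff against every opponent action. Compare each pair of P1's strategies column-by-column:
  A vs B: [3 vs 3, 4 vs 1, 4 vs 5] → A does not strictly dominate B (column X: 3 ≤ 3)
  A vs C: [3 vs 4, 4 vs 5, 4 vs 2] → A does not strictly dominate C (column X: 3 ≤ 4)
  B vs A: [3 vs 3, 1 vs 4, 5 vs 4] → B does not strictly dominate A (column X: 3 ≤ 3)
  B vs C: [3 vs 4, 1 vs 5, 5 vs 2] → B does not strictly dominate C (column X: 3 ≤ 4)
  C vs A: [4 vs 3, 5 vs 4, 2 vs 4] → C does not strictly dominate A (column Z: 2 ≤ 4)
  C vs B: [4 vs 3, 5 vs 1, 2 vs 5] → C does not strictly dominate B (column Z: 2 ≤ 5)
No single strategy strictly dominates all others → no strictly dominant strategy.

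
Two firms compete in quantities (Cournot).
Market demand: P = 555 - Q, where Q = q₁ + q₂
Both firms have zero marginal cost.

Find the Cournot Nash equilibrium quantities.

q₁* = q₂* = 185.0; P* = 185.0

Work:
Profit: π_i = P·q_i = (a - q_i - q_j)·q_i
FOC: ∂π_i/∂q_i = a - 2q_i - q_j = 0
Reaction function: q_i = (555 - q_j)/2
Symmetry: q* = 555/3 = 185.0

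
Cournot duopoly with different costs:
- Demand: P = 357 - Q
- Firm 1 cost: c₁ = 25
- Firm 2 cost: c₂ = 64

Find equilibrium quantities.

q₁* = 123.67, q₂* = 84.67

Work:
Reaction: q₁ = (357 - 25 - q₂)/2
Reaction: q₂ = (357 - 64 - q₁)/2
Solve simultaneously:
q₁* = (357 - 2×25 + 64)/3 = 123.67
q₂* = (357 - 2×64 + 25)/3 = 84.67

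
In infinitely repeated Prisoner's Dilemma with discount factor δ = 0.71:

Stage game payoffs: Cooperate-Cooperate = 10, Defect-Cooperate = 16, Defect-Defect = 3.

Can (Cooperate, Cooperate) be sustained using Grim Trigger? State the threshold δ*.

δ* = 0.4615; since δ = 0.71 ≥ 0.4615, cooperation can be sustained

Work:
For Grim Trigger:
Cooperate forever: 10/(1-δ)
Defect then punished: 16 + 3·δ/(1-δ)
Need: 10/(1-δ) ≥ 16 + 3·δ/(1-δ)
Solving: δ ≥ (T-R)/(T-P) = (16-10)/(16-3) = 0.4615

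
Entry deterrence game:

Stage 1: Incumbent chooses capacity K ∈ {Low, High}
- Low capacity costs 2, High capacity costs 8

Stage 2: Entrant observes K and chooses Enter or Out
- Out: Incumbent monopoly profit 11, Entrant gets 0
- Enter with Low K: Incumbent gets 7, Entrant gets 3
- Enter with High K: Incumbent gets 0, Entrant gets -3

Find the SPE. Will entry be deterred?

SPE: (Low, Enter|Low, Out|High); Entry not deterred. Incumbent net profit = 5, Entrant gets 3

Work:
After Low K: Entrant enters (3 > 0)
After High K: Entrant stays out (-3 < 0)
Incumbent: Low → 7−2=5, High → 11−8=3
Incumbent chooses Low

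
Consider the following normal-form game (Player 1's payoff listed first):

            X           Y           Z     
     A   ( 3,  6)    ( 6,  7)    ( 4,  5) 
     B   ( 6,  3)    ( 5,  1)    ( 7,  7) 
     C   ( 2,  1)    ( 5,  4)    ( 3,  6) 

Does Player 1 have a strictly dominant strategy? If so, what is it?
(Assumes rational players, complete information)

No strictly dominant strategy exists for Player 1

Work:
A strategy strictly dominates another if it gives a strictly higher payoff against every opponent action. Compare each pair of P1's strategies column-by-column:
  A vs B: [3 vs 6, 6 vs 5, 4 vs 7] → A does not strictly dominate B (column X: 3 ≤ 6)
  A vs C: [3 vs 2, 6 vs 5, 4 vs 3] → A strictly dominates C
  B vs A: [6 vs 3, 5 vs 6, 7 vs 4] → B does not strictly dominate A (column Y: 5 ≤ 6)
  B vs C: [6 vs 2, 5 vs 5, 7 vs 3] → B does not strictly dominate C (column Y: 5 ≤ 5)
  C vs A: [2 vs 3, 5 vs 6, 3 vs 4] → C does not strictly dominate A (column X: 2 ≤ 3)
  C vs B: [2 vs 6, 5 vs 5, 3 vs 7] → C does not strictly dominate B (column X: 2 ≤ 6)
No single strategy strictly dominates all others → no strictly dominant strategy.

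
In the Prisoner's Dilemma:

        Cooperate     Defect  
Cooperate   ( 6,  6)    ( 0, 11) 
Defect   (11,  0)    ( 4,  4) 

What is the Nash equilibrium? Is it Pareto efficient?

(Defect, Defect) is NE; not Pareto efficient

Work:
Defect dominates Cooperate for both players:
If P2 cooperates: Defect (11) > Cooperate (6)
If P2 defects: Defect (4) > Cooperate (0)
NE: (Defect, Defect) with payoff (4, 4)
But (Cooperate, Cooperate) = (6, 6) Pareto dominates (4, 4)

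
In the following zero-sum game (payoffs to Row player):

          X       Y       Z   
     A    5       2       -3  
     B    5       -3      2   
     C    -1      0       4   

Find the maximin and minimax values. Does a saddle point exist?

Maximin = -1, Minimax = 2, Saddle: False

Work:
Row minimums: [-3, -3, -1] → maximin = -1
Column maximums: [5, 2, 4] → minimax = 2
No saddle point (maximin ≠ minimax). Mixed strategy needed.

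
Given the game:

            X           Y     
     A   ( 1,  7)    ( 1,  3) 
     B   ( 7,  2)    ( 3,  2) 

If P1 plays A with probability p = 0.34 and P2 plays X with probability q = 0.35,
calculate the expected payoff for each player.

E[P1] = 3.244, E[P2] = 2.816

Work:
E[P1] = p·q·π₁(A,X) + p·(1-q)·π₁(A,Y) + (1-p)·q·π₁(B,X) + (1-p)·(1-q)·π₁(B,Y)
= 0.34·0.35·1 + 0.34·0.65·1 + 0.66·0.35·7 + 0.66·0.65·3
= 3.244

E[P2] = 2.816 (similar calculation)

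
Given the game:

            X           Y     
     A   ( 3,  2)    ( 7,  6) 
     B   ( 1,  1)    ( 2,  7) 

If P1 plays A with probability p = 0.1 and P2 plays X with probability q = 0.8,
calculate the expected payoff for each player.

E[P1] = 1.46, E[P2] = 2.26

Work:
E[P1] = p·q·π₁(A,X) + p·(1-q)·π₁(A,Y) + (1-p)·q·π₁(B,X) + (1-p)·(1-q)·π₁(B,Y)
= 0.1·0.8·3 + 0.1·0.2·7 + 0.9·0.8·1 + 0.9·0.2·2
= 1.46

E[P2] = 2.26 (similar calculation)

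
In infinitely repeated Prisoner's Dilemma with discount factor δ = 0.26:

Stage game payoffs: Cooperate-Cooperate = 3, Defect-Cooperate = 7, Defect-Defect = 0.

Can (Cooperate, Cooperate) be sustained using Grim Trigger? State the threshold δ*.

δ* = 0.5714; since δ = 0.26 < 0.5714, cooperation cannot be sustained

Work:
For Grim Trigger:
Cooperate forever: 3/(1-δ)
Defect then punished: 7 + 0·δ/(1-δ)
Need: 3/(1-δ) ≥ 7 + 0·δ/(1-δ)
Solving: δ ≥ (T-R)/(T-P) = (7-3)/(7-0) = 0.5714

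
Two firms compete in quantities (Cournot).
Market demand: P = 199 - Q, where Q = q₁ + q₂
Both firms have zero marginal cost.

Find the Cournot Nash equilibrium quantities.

q₁* = q₂* = 66.33; P* = 66.33

Work:
Profit: π_i = P·q_i = (a - q_i - q_j)·q_i
FOC: ∂π_i/∂q_i = a - 2q_i - q_j = 0
Reaction function: q_i = (199 - q_j)/2
Symmetry: q* = 199/3 = 66.33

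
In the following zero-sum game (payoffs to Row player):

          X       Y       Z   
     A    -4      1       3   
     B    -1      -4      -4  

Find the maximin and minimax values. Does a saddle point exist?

Maximin = -4, Minimax = -1, Saddle: False

Work:
Row minimums: [-4, -4] → maximin = -4
Column maximums: [-1, 1, 3] → minimax = -1
No saddle point (maximin ≠ minimax). Mixed strategy needed.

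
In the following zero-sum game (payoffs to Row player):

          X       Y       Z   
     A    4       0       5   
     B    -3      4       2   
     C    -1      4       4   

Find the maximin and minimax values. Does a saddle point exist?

Maximin = 0, Minimax = 4, Saddle: False

Work:
Row minimums: [0, -3, -1] → maximin = 0
Column maximums: [4, 4, 5] → minimax = 4
No saddle point (maximin ≠ minimax). Mixed strategy needed.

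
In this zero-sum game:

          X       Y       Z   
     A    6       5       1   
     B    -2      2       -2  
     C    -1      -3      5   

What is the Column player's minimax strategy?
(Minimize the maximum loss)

Column should play Y or Z (all achieve the minimum), value = 5

Work:
Column player minimizes Row's maximum payoff:
Column X: max payoff to Row = 6
Column Y: max payoff to Row = 5
Column Z: max payoff to Row = 5
Minimum is 5, achieved by columns Y, Z (tied).
Each of Y or Z is a minimax strategy.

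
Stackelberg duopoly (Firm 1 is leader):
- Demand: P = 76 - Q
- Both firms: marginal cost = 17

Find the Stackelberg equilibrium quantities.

q₁* (leader) = 29.5, q₂* (follower) = 14.75

Work:
Follower's reaction: q₂ = (a - c - q₁)/2
Leader substitutes: π₁ = q₁·(a - q₁ - (a-c-q₁)/2 - c)
FOC: q₁* = (76 - 17)/2 = 29.50
Then: q₂* = (76 - 17 - 29.5)/2 = 14.75
Leader has first-mover advantage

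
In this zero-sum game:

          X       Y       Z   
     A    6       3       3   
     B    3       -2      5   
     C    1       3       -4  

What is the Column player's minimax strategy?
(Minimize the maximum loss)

Column should play Y, value = 3

Work:
Column player minimizes Row's maximum payoff:
Column X: max payoff to Row = 6
Column Y: max payoff to Row = 3
Column Z: max payoff to Row = 5
Minimum is 3, achieved by column Y.
Minimax strategy: Y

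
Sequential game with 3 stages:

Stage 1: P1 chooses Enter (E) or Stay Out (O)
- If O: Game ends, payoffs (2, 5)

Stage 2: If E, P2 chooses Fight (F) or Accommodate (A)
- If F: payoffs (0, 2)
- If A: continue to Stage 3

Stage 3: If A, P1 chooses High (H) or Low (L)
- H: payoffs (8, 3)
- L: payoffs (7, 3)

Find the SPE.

SPE: (E, A, H); Outcome (8, 3)

Work:
Stage 3: P1 chooses H (8 vs 7)
Stage 2: P2: F->2, A->3 (anticipating H). Choose A
Stage 1: P1: O->2, E->8 (anticipating A, H). Choose E
SPE path: E -> A -> H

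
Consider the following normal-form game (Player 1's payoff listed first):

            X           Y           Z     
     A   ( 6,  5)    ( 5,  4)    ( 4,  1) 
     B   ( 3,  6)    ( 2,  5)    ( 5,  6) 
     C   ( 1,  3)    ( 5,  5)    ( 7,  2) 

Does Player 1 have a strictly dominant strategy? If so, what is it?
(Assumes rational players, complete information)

No strictly dominant strategy exists for Player 1

Work:
A strategy strictly dominates another if it gives a strictly higher payoff against every opponent action. Compare each pair of P1's strategies column-by-column:
  A vs B: [6 vs 3, 5 vs 2, 4 vs 5] → A does not strictly dominate B (column Z: 4 ≤ 5)
  A vs C: [6 vs 1, 5 vs 5, 4 vs 7] → A does not strictly dominate C (column Y: 5 ≤ 5)
  B vs A: [3 vs 6, 2 vs 5, 5 vs 4] → B does not strictly dominate A (column X: 3 ≤ 6)
  B vs C: [3 vs 1, 2 vs 5, 5 vs 7] → B does not strictly dominate C (column Y: 2 ≤ 5)
  C vs A: [1 vs 6, 5 vs 5, 7 vs 4] → C does not strictly dominate A (column X: 1 ≤ 6)
  C vs B: [1 vs 3, 5 vs 2, 7 vs 5] → C does not strictly dominate B (column X: 1 ≤ 3)
No single strategy strictly dominates all others → no strictly dominant strategy.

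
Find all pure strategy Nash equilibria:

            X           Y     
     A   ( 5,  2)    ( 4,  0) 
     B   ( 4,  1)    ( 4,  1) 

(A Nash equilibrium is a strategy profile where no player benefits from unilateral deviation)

Nash equilibrium: (A, X), (B, Y)

Work:
Best responses:
  P1 vs X: payoffs [5, 4] → best response A (payoff 5)
  P1 vs Y: payoffs [4, 4] → best response A/B (payoff 4)
  P2 vs A: payoffs [2, 0] → best response X (payoff 2)
  P2 vs B: payoffs [1, 1] → best response X/Y (payoff 1)
Mutual best responses: (A,X), (B,Y) → Nash equilibria.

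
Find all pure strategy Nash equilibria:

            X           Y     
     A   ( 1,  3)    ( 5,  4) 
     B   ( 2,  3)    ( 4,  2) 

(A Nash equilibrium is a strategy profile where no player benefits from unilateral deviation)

Nash equilibrium: (A, Y), (B, X)

Work:
Best responses:
  P1 vs X: payoffs [1, 2] → best response B (payoff 2)
  P1 vs Y: payoffs [5, 4] → best response A (payoff 5)
  P2 vs A: payoffs [3, 4] → best response Y (payoff 4)
  P2 vs B: payoffs [3, 2] → best response X (payoff 3)
Mutual best responses: (A,Y), (B,X) → Nash equilibria.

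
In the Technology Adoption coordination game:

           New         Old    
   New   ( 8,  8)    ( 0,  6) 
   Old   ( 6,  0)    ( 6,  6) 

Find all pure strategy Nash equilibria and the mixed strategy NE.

Pure NE: (New, New) and (Old, Old); Mixed NE: p = 0.75, q = 0.75

Work:
Check pure NE:
(New, New): (8, 8) - no unilateral deviation beneficial
(Old, Old): (6, 6) - no unilateral deviation beneficial
Mixed NE: P1 plays New with p = 0.75, P2 plays New with q = 0.75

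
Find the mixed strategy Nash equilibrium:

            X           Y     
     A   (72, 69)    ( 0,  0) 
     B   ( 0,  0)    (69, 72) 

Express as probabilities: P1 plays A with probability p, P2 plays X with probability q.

p = 0.5106, q = 0.4894

Work:
Find probabilities that make opponent indifferent:
P2 chooses q to make P1 indifferent between A and B
P1 chooses p to make P2 indifferent between X and Y
Mixed NE: P1 plays (A: 0.5106, B: 0.4894), P2 plays (X: 0.4894, Y: 0.5106)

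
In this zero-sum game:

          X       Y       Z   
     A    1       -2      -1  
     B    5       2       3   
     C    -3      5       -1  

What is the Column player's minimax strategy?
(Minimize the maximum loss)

Column should play Z, value = 3

Work:
Column player minimizes Row's maximum payoff:
Column X: max payoff to Row = 5
Column Y: max payoff to Row = 5
Column Z: max payoff to Row = 3
Minimum is 3, achieved by column Z.
Minimax strategy: Z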